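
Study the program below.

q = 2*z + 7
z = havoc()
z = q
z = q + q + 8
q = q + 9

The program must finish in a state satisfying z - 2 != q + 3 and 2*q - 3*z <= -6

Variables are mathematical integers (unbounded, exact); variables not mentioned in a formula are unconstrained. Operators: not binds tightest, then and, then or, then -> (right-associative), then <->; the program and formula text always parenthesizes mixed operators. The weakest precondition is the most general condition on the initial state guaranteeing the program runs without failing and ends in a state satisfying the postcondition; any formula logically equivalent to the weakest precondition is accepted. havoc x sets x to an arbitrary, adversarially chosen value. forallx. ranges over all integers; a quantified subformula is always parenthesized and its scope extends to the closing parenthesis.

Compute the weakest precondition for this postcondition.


Working backward. After the program, the postcondition z - 2 != q + 3 and 2*q - 3*z <= -6 must hold; in canonical form it is z != q + 5 and 2*q <= 3*z - 6.
Before q := q + 9: z != q + 14 and 2*q <= 3*z - 24
Before z := q + q + 8: q != 6 and 4*q >= 0
Before z := q: q != 6 and 4*q >= 0
Before havoc z: q != 6 and 4*q >= 0
Before q := 2*z + 7: 2*z != -1 and 8*z >= -28
Answer: WP = 2*z != -1 and 8*z >= -28


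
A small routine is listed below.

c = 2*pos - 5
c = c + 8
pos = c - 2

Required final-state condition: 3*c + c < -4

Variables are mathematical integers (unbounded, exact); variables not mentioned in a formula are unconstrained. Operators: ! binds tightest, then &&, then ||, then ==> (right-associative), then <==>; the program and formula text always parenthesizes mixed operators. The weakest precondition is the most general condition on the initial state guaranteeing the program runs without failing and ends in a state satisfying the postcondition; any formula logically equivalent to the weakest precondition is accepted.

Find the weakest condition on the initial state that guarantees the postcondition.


Working backward. After the program, the postcondition 3*c + c < -4 must hold; in canonical form it is 4*c < -4.
Before pos := c - 2: 4*c < -4
Before c := c + 8: 4*c < -36
Before c := 2*pos - 5: 8*pos < -16
Answer: WP = 8*pos < -16


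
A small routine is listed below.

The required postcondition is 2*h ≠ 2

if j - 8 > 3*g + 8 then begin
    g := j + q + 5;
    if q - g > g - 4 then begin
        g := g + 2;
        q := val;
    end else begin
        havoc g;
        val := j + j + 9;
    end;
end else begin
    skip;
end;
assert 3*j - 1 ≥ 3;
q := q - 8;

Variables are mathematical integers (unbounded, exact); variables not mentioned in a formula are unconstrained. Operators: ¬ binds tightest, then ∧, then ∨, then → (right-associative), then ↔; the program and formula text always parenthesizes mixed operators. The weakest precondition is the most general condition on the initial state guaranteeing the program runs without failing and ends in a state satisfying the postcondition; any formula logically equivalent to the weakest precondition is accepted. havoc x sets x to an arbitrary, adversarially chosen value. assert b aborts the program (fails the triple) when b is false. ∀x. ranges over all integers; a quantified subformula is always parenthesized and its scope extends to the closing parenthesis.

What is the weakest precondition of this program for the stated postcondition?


Working backward. After the program, 2*h ≠ 2 must hold.
Before q := q - 8: 2*h ≠ 2
Before assert 3*j - 1 ≥ 3: 3*j ≥ 4 ∧ 2*h ≠ 2
Then branch requires (2*j + q < -6 → (3*j ≥ 4 ∧ 2*h ≠ 2)) ∧ ((¬(2*j + q < -6)) → (3*j ≥ 4 ∧ 2*h ≠ 2)); else branch requires 3*j ≥ 4 ∧ 2*h ≠ 2.
Before the if: (j > 3*g + 16 → ((2*j + q < -6 → (3*j ≥ 4 ∧ 2*h ≠ 2)) ∧ ((¬(2*j + q < -6)) → (3*j ≥ 4 ∧ 2*h ≠ 2)))) ∧ ((¬(j > 3*g + 16)) → (3*j ≥ 4 ∧ 2*h ≠ 2))
Answer: WP = (j > 3*g + 16 → ((2*j + q < -6 → (3*j ≥ 4 ∧ 2*h ≠ 2)) ∧ ((¬(2*j + q < -6)) → (3*j ≥ 4 ∧ 2*h ≠ 2)))) ∧ ((¬(j > 3*g + 16)) → (3*j ≥ 4 ∧ 2*h ≠ 2))


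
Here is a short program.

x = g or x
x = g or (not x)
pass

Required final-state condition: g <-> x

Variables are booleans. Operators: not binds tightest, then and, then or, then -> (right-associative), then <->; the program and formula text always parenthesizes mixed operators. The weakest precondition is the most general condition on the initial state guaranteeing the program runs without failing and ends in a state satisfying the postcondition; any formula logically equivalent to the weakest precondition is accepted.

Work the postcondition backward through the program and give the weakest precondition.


Working backward. After the program, g <-> x must hold.
Before skip: g <-> x
Before x := g or (not x): g <-> (g or (not x))
Before x := g or x: g <-> (g or (not (g or x)))
Answer: WP = g <-> (g or (not (g or x)))


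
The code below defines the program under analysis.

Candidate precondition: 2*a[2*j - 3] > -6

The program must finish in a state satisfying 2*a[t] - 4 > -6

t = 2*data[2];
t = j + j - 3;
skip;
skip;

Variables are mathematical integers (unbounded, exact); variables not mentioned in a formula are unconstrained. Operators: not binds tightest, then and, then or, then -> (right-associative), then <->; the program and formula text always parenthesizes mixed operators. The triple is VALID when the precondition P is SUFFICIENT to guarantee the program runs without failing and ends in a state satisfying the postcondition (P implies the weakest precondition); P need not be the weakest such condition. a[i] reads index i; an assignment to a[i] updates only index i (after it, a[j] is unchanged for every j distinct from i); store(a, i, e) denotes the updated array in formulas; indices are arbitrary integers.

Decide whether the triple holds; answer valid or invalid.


Working backward. After the program, the postcondition 2*a[t] - 4 > -6 must hold; in canonical form it is 2*a[t] > -2.
Before skip: 2*a[t] > -2
Before skip: 2*a[t] > -2
Before t := j + j - 3: 2*a[2*j - 3] > -2
Before t := 2*data[2]: 2*a[2*j - 3] > -2
The weakest precondition is 2*a[2*j - 3] > -2.
Check whether 2*a[2*j - 3] > -6 implies it.
Countermodel: at the initial state a = {[-3] = -1, elsewhere -1}, j = 0, the precondition holds but the weakest precondition fails.
Answer: invalid


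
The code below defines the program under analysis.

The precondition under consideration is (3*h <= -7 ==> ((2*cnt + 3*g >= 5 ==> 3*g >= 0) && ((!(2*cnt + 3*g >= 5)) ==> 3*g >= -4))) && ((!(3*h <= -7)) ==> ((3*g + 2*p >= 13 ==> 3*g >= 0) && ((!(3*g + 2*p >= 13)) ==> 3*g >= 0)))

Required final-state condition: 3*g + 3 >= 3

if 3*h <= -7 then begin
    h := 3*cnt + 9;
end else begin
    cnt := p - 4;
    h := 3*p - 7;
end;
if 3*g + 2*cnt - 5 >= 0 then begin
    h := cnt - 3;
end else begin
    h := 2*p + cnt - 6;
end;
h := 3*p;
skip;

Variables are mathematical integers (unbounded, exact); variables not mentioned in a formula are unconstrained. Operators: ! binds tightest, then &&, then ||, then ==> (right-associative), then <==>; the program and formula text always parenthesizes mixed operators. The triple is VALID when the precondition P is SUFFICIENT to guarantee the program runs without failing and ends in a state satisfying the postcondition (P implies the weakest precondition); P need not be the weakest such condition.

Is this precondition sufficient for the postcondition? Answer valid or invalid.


Working backward. After the program, the postcondition 3*g + 3 >= 3 must hold; in canonical form it is 3*g >= 0.
Before skip: 3*g >= 0
Before h := 3*p: 3*g >= 0
Then branch requires 3*g >= 0; else branch requires 3*g >= 0.
Before the if: (2*cnt + 3*g >= 5 ==> 3*g >= 0) && ((!(2*cnt + 3*g >= 5)) ==> 3*g >= 0)
Then branch requires (2*cnt + 3*g >= 5 ==> 3*g >= 0) && ((!(2*cnt + 3*g >= 5)) ==> 3*g >= 0); else branch requires (3*g + 2*p >= 13 ==> 3*g >= 0) && ((!(3*g + 2*p >= 13)) ==> 3*g >= 0).
Before the if: (3*h <= -7 ==> ((2*cnt + 3*g >= 5 ==> 3*g >= 0) && ((!(2*cnt + 3*g >= 5)) ==> 3*g >= 0))) && ((!(3*h <= -7)) ==> ((3*g + 2*p >= 13 ==> 3*g >= 0) && ((!(3*g + 2*p >= 13)) ==> 3*g >= 0)))
The weakest precondition is (3*h <= -7 ==> ((2*cnt + 3*g >= 5 ==> 3*g >= 0) && ((!(2*cnt + 3*g >= 5)) ==> 3*g >= 0))) && ((!(3*h <= -7)) ==> ((3*g + 2*p >= 13 ==> 3*g >= 0) && ((!(3*g + 2*p >= 13)) ==> 3*g >= 0))).
Check whether (3*h <= -7 ==> ((2*cnt + 3*g >= 5 ==> 3*g >= 0) && ((!(2*cnt + 3*g >= 5)) ==> 3*g >= -4))) && ((!(3*h <= -7)) ==> ((3*g + 2*p >= 13 ==> 3*g >= 0) && ((!(3*g + 2*p >= 13)) ==> 3*g >= 0))) implies it.
Countermodel: at the initial state cnt = 0, g = -1, h = -3, p = 0, the precondition holds but the weakest precondition fails.
Answer: invalid


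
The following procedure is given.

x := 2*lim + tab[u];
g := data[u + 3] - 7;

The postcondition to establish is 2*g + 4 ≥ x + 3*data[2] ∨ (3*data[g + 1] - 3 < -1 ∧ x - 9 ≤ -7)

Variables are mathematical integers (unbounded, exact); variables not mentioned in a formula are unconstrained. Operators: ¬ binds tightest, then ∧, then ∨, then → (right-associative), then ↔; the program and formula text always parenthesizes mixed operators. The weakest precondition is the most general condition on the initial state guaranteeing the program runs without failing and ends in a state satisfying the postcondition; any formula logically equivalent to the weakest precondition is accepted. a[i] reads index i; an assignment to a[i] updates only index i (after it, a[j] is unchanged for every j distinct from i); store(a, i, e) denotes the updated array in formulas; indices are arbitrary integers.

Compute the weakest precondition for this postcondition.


Working backward. After the program, the postcondition 2*g + 4 ≥ x + 3*data[2] ∨ (3*data[g + 1] - 3 < -1 ∧ x - 9 ≤ -7) must hold; in canonical form it is 2*g ≥ 3*data[2] + x - 4 ∨ (3*data[g + 1] < 2 ∧ x ≤ 2).
Before g := data[u + 3] - 7: 2*data[u + 3] ≥ 3*data[2] + x + 10 ∨ (3*data[data[u + 3] - 6] < 2 ∧ x ≤ 2)
Before x := 2*lim + tab[u]: 2*data[u + 3] ≥ 3*data[2] + tab[u] + 2*lim + 10 ∨ (3*data[data[u + 3] - 6] < 2 ∧ tab[u] + 2*lim ≤ 2)
Answer: WP = 2*data[u + 3] ≥ 3*data[2] + tab[u] + 2*lim + 10 ∨ (3*data[data[u + 3] - 6] < 2 ∧ tab[u] + 2*lim ≤ 2)


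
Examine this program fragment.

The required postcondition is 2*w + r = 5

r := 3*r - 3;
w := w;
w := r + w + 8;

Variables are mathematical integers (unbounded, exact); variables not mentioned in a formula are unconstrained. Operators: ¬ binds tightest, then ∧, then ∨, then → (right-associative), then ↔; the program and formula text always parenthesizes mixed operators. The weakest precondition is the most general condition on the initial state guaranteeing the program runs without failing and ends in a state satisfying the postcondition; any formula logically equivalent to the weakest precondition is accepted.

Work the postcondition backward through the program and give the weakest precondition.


Working backward. After the program, the postcondition 2*w + r = 5 must hold; in canonical form it is r + 2*w = 5.
Before w := r + w + 8: 3*r + 2*w = -11
Before w := w: 3*r + 2*w = -11
Before r := 3*r - 3: 9*r + 2*w = -2
Answer: WP = 9*r + 2*w = -2


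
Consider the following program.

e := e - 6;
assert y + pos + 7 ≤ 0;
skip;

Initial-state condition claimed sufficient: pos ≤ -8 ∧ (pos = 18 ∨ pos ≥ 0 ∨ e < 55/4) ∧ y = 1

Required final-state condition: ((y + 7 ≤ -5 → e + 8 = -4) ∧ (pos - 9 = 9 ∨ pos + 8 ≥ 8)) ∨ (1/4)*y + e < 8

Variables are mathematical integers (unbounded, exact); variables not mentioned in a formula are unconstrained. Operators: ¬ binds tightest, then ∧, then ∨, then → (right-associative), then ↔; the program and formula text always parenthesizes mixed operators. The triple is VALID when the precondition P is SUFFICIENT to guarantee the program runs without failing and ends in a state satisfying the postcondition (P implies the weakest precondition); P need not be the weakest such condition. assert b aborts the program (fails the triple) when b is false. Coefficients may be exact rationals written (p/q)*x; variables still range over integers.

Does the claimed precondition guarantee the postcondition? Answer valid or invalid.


Working backward. After the program, the postcondition ((y + 7 ≤ -5 → e + 8 = -4) ∧ (pos - 9 = 9 ∨ pos + 8 ≥ 8)) ∨ (1/4)*y + e < 8 must hold; in canonical form it is ((y ≤ -12 → e = -12) ∧ (pos = 18 ∨ pos ≥ 0)) ∨ e + (1/4)*y < 8.
Before skip: ((y ≤ -12 → e = -12) ∧ (pos = 18 ∨ pos ≥ 0)) ∨ e + (1/4)*y < 8
Before assert y + pos + 7 ≤ 0: pos + y ≤ -7 ∧ (((y ≤ -12 → e = -12) ∧ (pos = 18 ∨ pos ≥ 0)) ∨ e + (1/4)*y < 8)
Before e := e - 6: pos + y ≤ -7 ∧ (((y ≤ -12 → e = -6) ∧ (pos = 18 ∨ pos ≥ 0)) ∨ e + (1/4)*y < 14)
The weakest precondition is pos + y ≤ -7 ∧ (((y ≤ -12 → e = -6) ∧ (pos = 18 ∨ pos ≥ 0)) ∨ e + (1/4)*y < 14).
Check whether pos ≤ -8 ∧ (pos = 18 ∨ pos ≥ 0 ∨ e < 55/4) ∧ y = 1 implies it.
Every state satisfying the precondition satisfies the weakest precondition: the implication holds.
Answer: valid


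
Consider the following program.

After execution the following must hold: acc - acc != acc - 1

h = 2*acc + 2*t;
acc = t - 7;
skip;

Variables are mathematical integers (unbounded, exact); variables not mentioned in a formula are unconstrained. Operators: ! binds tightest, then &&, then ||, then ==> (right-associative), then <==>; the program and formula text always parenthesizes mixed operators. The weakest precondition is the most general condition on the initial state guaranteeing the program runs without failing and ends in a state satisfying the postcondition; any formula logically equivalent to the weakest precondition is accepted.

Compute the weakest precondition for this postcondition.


Working backward. After the program, the postcondition acc - acc != acc - 1 must hold; in canonical form it is acc != 1.
Before skip: acc != 1
Before acc := t - 7: t != 8
Before h := 2*acc + 2*t: t != 8
Answer: WP = t != 8


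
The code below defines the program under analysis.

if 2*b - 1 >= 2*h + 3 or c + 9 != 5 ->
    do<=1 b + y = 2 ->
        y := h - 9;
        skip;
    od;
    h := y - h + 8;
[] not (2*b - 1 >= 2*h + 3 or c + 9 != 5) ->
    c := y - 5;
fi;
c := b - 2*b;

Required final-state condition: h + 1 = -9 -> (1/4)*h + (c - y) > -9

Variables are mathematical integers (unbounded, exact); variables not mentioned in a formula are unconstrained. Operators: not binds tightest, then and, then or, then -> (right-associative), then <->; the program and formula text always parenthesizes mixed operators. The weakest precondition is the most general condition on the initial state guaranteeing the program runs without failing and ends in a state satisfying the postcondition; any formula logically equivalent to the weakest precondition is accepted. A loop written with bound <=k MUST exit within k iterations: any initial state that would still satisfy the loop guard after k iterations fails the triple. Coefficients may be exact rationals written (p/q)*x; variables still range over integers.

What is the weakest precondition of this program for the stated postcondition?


Working backward. After the program, the postcondition h + 1 = -9 -> (1/4)*h + (c - y) > -9 must hold; in canonical form it is h = -10 -> c + (1/4)*h > y - 9.
Before c := b - 2*b: h = -10 -> (1/4)*h > b + y - 9
Then branch requires (b + y = 2 -> (not (b + h = 11))) and ((not (b + y = 2)) -> (y = h - 18 -> b + (1/4)*h + (3/4)*y < 11)); else branch requires h = -10 -> (1/4)*h > b + y - 9.
Before the if: ((2*b >= 2*h + 4 or c != -4) -> ((b + y = 2 -> (not (b + h = 11))) and ((not (b + y = 2)) -> (y = h - 18 -> b + (1/4)*h + (3/4)*y < 11)))) and ((not (2*b >= 2*h + 4 or c != -4)) -> (h = -10 -> (1/4)*h > b + y - 9))
Answer: WP = ((2*b >= 2*h + 4 or c != -4) -> ((b + y = 2 -> (not (b + h = 11))) and ((not (b + y = 2)) -> (y = h - 18 -> b + (1/4)*h + (3/4)*y < 11)))) and ((not (2*b >= 2*h + 4 or c != -4)) -> (h = -10 -> (1/4)*h > b + y - 9))


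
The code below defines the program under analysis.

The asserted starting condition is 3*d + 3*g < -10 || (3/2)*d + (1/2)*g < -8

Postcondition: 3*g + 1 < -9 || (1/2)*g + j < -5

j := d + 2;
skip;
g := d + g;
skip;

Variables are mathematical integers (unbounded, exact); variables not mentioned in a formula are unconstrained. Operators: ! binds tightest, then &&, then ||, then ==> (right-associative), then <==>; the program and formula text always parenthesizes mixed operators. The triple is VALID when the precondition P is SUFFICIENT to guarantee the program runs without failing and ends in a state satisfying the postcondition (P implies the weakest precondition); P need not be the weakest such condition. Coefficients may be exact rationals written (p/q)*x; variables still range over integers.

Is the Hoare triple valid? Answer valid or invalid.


Working backward. After the program, the postcondition 3*g + 1 < -9 || (1/2)*g + j < -5 must hold; in canonical form it is 3*g < -10 || (1/2)*g + j < -5.
Before skip: 3*g < -10 || (1/2)*g + j < -5
Before g := d + g: 3*d + 3*g < -10 || (1/2)*d + (1/2)*g + j < -5
Before skip: 3*d + 3*g < -10 || (1/2)*d + (1/2)*g + j < -5
Before j := d + 2: 3*d + 3*g < -10 || (3/2)*d + (1/2)*g < -7
The weakest precondition is 3*d + 3*g < -10 || (3/2)*d + (1/2)*g < -7.
Check whether 3*d + 3*g < -10 || (3/2)*d + (1/2)*g < -8 implies it.
Every state satisfying the precondition satisfies the weakest precondition: the implication holds.
Answer: valid


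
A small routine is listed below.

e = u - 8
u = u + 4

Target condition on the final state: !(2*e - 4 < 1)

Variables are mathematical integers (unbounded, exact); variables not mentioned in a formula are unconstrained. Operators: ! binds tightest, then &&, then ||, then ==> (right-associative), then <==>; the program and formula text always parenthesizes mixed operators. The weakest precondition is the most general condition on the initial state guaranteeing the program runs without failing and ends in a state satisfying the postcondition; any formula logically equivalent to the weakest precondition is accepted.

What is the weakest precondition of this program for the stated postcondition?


Working backward. After the program, the postcondition !(2*e - 4 < 1) must hold; in canonical form it is !(2*e < 5).
Before u := u + 4: !(2*e < 5)
Before e := u - 8: !(2*u < 21)
Answer: WP = !(2*u < 21)


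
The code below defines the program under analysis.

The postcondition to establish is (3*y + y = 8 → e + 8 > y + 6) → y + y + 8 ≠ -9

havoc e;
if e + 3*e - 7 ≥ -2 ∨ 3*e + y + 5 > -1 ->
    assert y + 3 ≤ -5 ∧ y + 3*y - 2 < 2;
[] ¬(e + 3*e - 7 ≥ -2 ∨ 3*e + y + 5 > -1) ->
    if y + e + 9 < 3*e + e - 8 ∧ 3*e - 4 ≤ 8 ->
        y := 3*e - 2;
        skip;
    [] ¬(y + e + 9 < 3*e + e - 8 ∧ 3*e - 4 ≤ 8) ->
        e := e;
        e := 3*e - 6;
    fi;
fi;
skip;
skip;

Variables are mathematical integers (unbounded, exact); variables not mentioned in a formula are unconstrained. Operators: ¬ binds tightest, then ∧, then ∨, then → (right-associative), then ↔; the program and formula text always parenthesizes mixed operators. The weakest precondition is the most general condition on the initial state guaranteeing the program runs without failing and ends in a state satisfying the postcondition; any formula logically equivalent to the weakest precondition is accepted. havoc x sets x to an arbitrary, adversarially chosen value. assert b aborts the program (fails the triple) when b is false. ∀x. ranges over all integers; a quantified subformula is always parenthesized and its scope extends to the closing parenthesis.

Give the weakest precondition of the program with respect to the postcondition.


Working backward. After the program, the postcondition (3*y + y = 8 → e + 8 > y + 6) → y + y + 8 ≠ -9 must hold; in canonical form it is (4*y = 8 → e > y - 2) → 2*y ≠ -17.
Before skip: (4*y = 8 → e > y - 2) → 2*y ≠ -17
Before skip: (4*y = 8 → e > y - 2) → 2*y ≠ -17
Then branch requires y ≤ -8 ∧ 4*y < 4 ∧ ((4*y = 8 → e > y - 2) → 2*y ≠ -17); else branch requires ((y < 3*e - 17 ∧ 3*e ≤ 12) → ((12*e = 16 → 2*e < 4) → 6*e ≠ -13)) ∧ ((¬(y < 3*e - 17 ∧ 3*e ≤ 12)) → ((4*y = 8 → 3*e > y + 4) → 2*y ≠ -17)).
Before the if: ((4*e ≥ 5 ∨ 3*e + y > -6) → (y ≤ -8 ∧ 4*y < 4 ∧ ((4*y = 8 → e > y - 2) → 2*y ≠ -17))) ∧ ((¬(4*e ≥ 5 ∨ 3*e + y > -6)) → (((y < 3*e - 17 ∧ 3*e ≤ 12) → ((12*e = 16 → 2*e < 4) → 6*e ≠ -13)) ∧ ((¬(y < 3*e - 17 ∧ 3*e ≤ 12)) → ((4*y = 8 → 3*e > y + 4) → 2*y ≠ -17))))
Before havoc e: ∀e_1. (((4*e_1 ≥ 5 ∨ 3*e_1 + y > -6) → (y ≤ -8 ∧ 4*y < 4 ∧ ((4*y = 8 → e_1 > y - 2) → 2*y ≠ -17))) ∧ ((¬(4*e_1 ≥ 5 ∨ 3*e_1 + y > -6)) → (((y < 3*e_1 - 17 ∧ 3*e_1 ≤ 12) → ((12*e_1 = 16 → 2*e_1 < 4) → 6*e_1 ≠ -13)) ∧ ((¬(y < 3*e_1 - 17 ∧ 3*e_1 ≤ 12)) → ((4*y = 8 → 3*e_1 > y + 4) → 2*y ≠ -17)))))
Answer: WP = ∀e_1. (((4*e_1 ≥ 5 ∨ 3*e_1 + y > -6) → (y ≤ -8 ∧ 4*y < 4 ∧ ((4*y = 8 → e_1 > y - 2) → 2*y ≠ -17))) ∧ ((¬(4*e_1 ≥ 5 ∨ 3*e_1 + y > -6)) → (((y < 3*e_1 - 17 ∧ 3*e_1 ≤ 12) → ((12*e_1 = 16 → 2*e_1 < 4) → 6*e_1 ≠ -13)) ∧ ((¬(y < 3*e_1 - 17 ∧ 3*e_1 ≤ 12)) → ((4*y = 8 → 3*e_1 > y + 4) → 2*y ≠ -17)))))


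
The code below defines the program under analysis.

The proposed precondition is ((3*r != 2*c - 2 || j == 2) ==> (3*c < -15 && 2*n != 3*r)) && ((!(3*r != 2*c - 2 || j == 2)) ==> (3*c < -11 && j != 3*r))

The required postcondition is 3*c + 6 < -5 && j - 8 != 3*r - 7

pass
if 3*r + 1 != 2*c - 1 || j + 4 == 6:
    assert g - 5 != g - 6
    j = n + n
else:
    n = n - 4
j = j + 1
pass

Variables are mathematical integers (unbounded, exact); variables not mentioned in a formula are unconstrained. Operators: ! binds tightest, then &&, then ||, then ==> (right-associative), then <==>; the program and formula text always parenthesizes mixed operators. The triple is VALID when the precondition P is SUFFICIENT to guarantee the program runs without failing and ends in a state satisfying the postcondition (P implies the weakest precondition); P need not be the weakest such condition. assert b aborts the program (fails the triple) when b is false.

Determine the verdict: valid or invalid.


Working backward. After the program, the postcondition 3*c + 6 < -5 && j - 8 != 3*r - 7 must hold; in canonical form it is 3*c < -11 && j != 3*r + 1.
Before skip: 3*c < -11 && j != 3*r + 1
Before j := j + 1: 3*c < -11 && j != 3*r
Then branch requires 3*c < -11 && 2*n != 3*r; else branch requires 3*c < -11 && j != 3*r.
Before the if: ((3*r != 2*c - 2 || j == 2) ==> (3*c < -11 && 2*n != 3*r)) && ((!(3*r != 2*c - 2 || j == 2)) ==> (3*c < -11 && j != 3*r))
Before skip: ((3*r != 2*c - 2 || j == 2) ==> (3*c < -11 && 2*n != 3*r)) && ((!(3*r != 2*c - 2 || j == 2)) ==> (3*c < -11 && j != 3*r))
The weakest precondition is ((3*r != 2*c - 2 || j == 2) ==> (3*c < -11 && 2*n != 3*r)) && ((!(3*r != 2*c - 2 || j == 2)) ==> (3*c < -11 && j != 3*r)).
Check whether ((3*r != 2*c - 2 || j == 2) ==> (3*c < -15 && 2*n != 3*r)) && ((!(3*r != 2*c - 2 || j == 2)) ==> (3*c < -11 && j != 3*r)) implies it.
Every state satisfying the precondition satisfies the weakest precondition: the implication holds.
Answer: valid


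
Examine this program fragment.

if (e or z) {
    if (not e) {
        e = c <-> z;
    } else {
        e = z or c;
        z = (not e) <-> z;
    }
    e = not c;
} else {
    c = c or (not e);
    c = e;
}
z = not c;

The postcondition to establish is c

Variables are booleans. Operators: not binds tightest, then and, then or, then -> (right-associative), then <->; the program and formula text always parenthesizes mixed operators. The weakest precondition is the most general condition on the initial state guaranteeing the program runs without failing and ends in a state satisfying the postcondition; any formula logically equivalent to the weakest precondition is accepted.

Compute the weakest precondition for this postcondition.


Working backward. After the program, c must hold.
Before z := not c: c
Then branch requires ((not e) -> c) and (e -> c); else branch requires e.
Before the if: ((e or z) -> (((not e) -> c) and (e -> c))) and ((not (e or z)) -> e)
Answer: WP = ((e or z) -> (((not e) -> c) and (e -> c))) and ((not (e or z)) -> e)


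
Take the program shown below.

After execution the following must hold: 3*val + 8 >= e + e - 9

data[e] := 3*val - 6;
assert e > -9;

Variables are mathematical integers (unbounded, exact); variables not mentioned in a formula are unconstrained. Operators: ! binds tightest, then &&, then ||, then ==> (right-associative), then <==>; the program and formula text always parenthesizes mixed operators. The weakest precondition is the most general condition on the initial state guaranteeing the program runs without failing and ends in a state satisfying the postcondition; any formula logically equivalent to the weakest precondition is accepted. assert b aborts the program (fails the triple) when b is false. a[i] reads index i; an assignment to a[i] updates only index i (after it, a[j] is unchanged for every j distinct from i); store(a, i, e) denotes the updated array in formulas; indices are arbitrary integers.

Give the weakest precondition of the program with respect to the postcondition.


Working backward. After the program, the postcondition 3*val + 8 >= e + e - 9 must hold; in canonical form it is 3*val >= 2*e - 17.
Before assert e > -9: e > -9 && 3*val >= 2*e - 17
Before data[e] := 3*val - 6: e > -9 && 3*val >= 2*e - 17
Answer: WP = e > -9 && 3*val >= 2*e - 17


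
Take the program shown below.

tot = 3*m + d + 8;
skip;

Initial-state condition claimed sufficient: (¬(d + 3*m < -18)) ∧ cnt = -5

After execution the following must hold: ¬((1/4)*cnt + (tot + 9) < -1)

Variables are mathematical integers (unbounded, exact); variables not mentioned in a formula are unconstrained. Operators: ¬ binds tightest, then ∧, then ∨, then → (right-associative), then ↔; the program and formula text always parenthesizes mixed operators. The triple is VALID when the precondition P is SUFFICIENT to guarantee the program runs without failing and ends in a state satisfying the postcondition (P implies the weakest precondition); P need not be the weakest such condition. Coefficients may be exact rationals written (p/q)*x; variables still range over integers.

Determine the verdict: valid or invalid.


Working backward. After the program, the postcondition ¬((1/4)*cnt + (tot + 9) < -1) must hold; in canonical form it is ¬((1/4)*cnt + tot < -10).
Before skip: ¬((1/4)*cnt + tot < -10)
Before tot := 3*m + d + 8: ¬((1/4)*cnt + d + 3*m < -18)
The weakest precondition is ¬((1/4)*cnt + d + 3*m < -18).
Check whether (¬(d + 3*m < -18)) ∧ cnt = -5 implies it.
Countermodel: at the initial state cnt = -5, d = -17, m = 0, the precondition holds but the weakest precondition fails.
Answer: invalid


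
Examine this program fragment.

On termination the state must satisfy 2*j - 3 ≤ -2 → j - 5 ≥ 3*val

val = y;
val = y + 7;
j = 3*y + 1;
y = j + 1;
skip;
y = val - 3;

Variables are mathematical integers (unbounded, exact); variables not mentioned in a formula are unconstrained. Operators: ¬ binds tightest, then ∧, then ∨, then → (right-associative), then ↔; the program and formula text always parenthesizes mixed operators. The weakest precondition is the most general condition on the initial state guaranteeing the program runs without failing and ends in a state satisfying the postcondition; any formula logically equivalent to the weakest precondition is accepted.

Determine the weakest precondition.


Working backward. After the program, the postcondition 2*j - 3 ≤ -2 → j - 5 ≥ 3*val must hold; in canonical form it is 2*j ≤ 1 → j ≥ 3*val + 5.
Before y := val - 3: 2*j ≤ 1 → j ≥ 3*val + 5
Before skip: 2*j ≤ 1 → j ≥ 3*val + 5
Before y := j + 1: 2*j ≤ 1 → j ≥ 3*val + 5
Before j := 3*y + 1: 6*y ≤ -1 → 3*y ≥ 3*val + 4
Before val := y + 7: ¬(6*y ≤ -1)
Before val := y: ¬(6*y ≤ -1)
Answer: WP = ¬(6*y ≤ -1)


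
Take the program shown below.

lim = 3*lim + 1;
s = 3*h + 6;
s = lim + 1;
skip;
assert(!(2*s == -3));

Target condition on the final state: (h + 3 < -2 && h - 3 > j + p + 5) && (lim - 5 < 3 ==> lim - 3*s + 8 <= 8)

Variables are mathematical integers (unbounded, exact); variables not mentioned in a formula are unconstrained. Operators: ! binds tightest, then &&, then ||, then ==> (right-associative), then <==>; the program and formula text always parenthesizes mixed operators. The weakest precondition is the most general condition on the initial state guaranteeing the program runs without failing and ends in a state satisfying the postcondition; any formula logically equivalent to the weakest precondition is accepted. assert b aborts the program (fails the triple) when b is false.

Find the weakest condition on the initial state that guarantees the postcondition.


Working backward. After the program, the postcondition (h + 3 < -2 && h - 3 > j + p + 5) && (lim - 5 < 3 ==> lim - 3*s + 8 <= 8) must hold; in canonical form it is h < -5 && h > j + p + 8 && (lim < 8 ==> lim <= 3*s).
Before assert !(2*s == -3): (!(2*s == -3)) && h < -5 && h > j + p + 8 && (lim < 8 ==> lim <= 3*s)
Before skip: (!(2*s == -3)) && h < -5 && h > j + p + 8 && (lim < 8 ==> lim <= 3*s)
Before s := lim + 1: (!(2*lim == -5)) && h < -5 && h > j + p + 8 && (lim < 8 ==> 2*lim >= -3)
Before s := 3*h + 6: (!(2*lim == -5)) && h < -5 && h > j + p + 8 && (lim < 8 ==> 2*lim >= -3)
Before lim := 3*lim + 1: (!(6*lim == -7)) && h < -5 && h > j + p + 8 && (3*lim < 7 ==> 6*lim >= -5)
Answer: WP = (!(6*lim == -7)) && h < -5 && h > j + p + 8 && (3*lim < 7 ==> 6*lim >= -5)


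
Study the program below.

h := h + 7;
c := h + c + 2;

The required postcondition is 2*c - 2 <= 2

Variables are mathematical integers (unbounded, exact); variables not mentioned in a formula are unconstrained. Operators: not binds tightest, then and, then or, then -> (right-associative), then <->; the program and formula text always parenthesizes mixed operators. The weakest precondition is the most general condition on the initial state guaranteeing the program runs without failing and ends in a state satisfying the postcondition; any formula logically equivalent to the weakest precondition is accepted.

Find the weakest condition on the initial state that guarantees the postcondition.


Working backward. After the program, the postcondition 2*c - 2 <= 2 must hold; in canonical form it is 2*c <= 4.
Before c := h + c + 2: 2*c + 2*h <= 0
Before h := h + 7: 2*c + 2*h <= -14
Answer: WP = 2*c + 2*h <= -14


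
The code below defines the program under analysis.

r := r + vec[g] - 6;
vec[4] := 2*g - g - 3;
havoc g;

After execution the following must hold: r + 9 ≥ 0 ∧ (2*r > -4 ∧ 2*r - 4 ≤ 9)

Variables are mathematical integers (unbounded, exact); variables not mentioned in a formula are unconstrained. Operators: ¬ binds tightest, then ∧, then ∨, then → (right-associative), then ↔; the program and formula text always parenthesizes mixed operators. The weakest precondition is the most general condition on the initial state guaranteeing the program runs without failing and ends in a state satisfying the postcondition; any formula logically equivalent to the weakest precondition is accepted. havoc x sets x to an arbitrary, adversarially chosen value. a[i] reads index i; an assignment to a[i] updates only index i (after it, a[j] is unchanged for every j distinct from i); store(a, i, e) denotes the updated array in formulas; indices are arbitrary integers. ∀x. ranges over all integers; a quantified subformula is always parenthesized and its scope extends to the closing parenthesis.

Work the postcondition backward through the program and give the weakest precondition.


Working backward. After the program, the postcondition r + 9 ≥ 0 ∧ (2*r > -4 ∧ 2*r - 4 ≤ 9) must hold; in canonical form it is r ≥ -9 ∧ 2*r > -4 ∧ 2*r ≤ 13.
Before havoc g: r ≥ -9 ∧ 2*r > -4 ∧ 2*r ≤ 13
Before vec[4] := 2*g - g - 3: r ≥ -9 ∧ 2*r > -4 ∧ 2*r ≤ 13
Before r := r + vec[g] - 6: vec[g] + r ≥ -3 ∧ 2*vec[g] + 2*r > 8 ∧ 2*vec[g] + 2*r ≤ 25
Answer: WP = vec[g] + r ≥ -3 ∧ 2*vec[g] + 2*r > 8 ∧ 2*vec[g] + 2*r ≤ 25


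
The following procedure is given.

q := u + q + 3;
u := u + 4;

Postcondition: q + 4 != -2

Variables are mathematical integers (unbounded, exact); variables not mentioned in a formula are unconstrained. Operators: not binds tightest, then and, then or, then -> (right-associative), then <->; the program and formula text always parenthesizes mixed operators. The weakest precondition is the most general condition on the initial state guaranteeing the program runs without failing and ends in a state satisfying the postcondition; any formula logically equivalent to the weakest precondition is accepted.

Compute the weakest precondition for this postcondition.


Working backward. After the program, the postcondition q + 4 != -2 must hold; in canonical form it is q != -6.
Before u := u + 4: q != -6
Before q := u + q + 3: q + u != -9
Answer: WP = q + u != -9


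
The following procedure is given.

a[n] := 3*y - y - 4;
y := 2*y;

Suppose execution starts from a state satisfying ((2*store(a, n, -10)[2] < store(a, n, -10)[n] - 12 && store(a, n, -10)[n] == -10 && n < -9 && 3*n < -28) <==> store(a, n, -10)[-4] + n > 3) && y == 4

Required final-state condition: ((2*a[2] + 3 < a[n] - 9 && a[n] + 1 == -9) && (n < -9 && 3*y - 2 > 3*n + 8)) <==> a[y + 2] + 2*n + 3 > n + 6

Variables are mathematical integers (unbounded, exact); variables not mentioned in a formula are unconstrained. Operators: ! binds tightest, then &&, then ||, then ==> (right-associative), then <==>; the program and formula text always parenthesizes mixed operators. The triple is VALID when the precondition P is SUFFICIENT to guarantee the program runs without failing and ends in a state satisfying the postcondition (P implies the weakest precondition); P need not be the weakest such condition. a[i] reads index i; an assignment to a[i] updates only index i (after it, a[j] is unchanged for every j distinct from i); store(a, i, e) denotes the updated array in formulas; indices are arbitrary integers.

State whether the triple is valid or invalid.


Working backward. After the program, the postcondition ((2*a[2] + 3 < a[n] - 9 && a[n] + 1 == -9) && (n < -9 && 3*y - 2 > 3*n + 8)) <==> a[y + 2] + 2*n + 3 > n + 6 must hold; in canonical form it is (2*a[2] < a[n] - 12 && a[n] == -10 && n < -9 && 3*y > 3*n + 10) <==> a[y + 2] + n > 3.
Before y := 2*y: (2*a[2] < a[n] - 12 && a[n] == -10 && n < -9 && 6*y > 3*n + 10) <==> a[2*y + 2] + n > 3
Before a[n] := 3*y - y - 4: (2*store(a, n, 2*y - 4)[2] < store(a, n, 2*y - 4)[n] - 12 && store(a, n, 2*y - 4)[n] == -10 && n < -9 && 6*y > 3*n + 10) <==> store(a, n, 2*y - 4)[2*y + 2] + n > 3
The weakest precondition is (2*store(a, n, 2*y - 4)[2] < store(a, n, 2*y - 4)[n] - 12 && store(a, n, 2*y - 4)[n] == -10 && n < -9 && 6*y > 3*n + 10) <==> store(a, n, 2*y - 4)[2*y + 2] + n > 3.
Check whether ((2*store(a, n, -10)[2] < store(a, n, -10)[n] - 12 && store(a, n, -10)[n] == -10 && n < -9 && 3*n < -28) <==> store(a, n, -10)[-4] + n > 3) && y == 4 implies it.
Countermodel: at the initial state a = {[-7050] = 3, [-4] = 7054, [2] = -12, [10] = 7054, elsewhere 3}, n = -7050, y = 4, the precondition holds but the weakest precondition fails.
Answer: invalid


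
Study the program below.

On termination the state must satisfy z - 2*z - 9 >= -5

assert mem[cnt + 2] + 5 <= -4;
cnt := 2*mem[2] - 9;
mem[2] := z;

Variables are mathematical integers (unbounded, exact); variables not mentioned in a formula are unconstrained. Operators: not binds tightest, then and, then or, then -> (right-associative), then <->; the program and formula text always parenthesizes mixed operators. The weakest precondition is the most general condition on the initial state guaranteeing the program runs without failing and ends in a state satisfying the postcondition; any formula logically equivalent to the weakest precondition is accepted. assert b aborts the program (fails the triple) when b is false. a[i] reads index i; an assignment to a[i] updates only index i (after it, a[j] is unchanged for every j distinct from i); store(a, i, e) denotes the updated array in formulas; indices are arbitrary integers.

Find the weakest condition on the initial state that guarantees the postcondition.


Working backward. After the program, the postcondition z - 2*z - 9 >= -5 must hold; in canonical form it is z <= -4.
Before mem[2] := z: z <= -4
Before cnt := 2*mem[2] - 9: z <= -4
Before assert mem[cnt + 2] + 5 <= -4: mem[cnt + 2] <= -9 and z <= -4
Answer: WP = mem[cnt + 2] <= -9 and z <= -4


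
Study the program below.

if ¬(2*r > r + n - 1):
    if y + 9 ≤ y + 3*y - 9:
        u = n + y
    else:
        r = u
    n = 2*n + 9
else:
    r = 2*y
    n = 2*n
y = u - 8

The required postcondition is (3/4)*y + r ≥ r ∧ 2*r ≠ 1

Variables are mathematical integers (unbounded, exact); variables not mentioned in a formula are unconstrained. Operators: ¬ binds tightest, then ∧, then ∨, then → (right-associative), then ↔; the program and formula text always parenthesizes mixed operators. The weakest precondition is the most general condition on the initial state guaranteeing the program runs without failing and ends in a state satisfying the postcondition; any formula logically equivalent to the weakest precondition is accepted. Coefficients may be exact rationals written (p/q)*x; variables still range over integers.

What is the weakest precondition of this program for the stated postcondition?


Working backward. After the program, the postcondition (3/4)*y + r ≥ r ∧ 2*r ≠ 1 must hold; in canonical form it is (3/4)*y ≥ 0 ∧ 2*r ≠ 1.
Before y := u - 8: (3/4)*u ≥ 6 ∧ 2*r ≠ 1
Then branch requires (3*y ≥ 18 → ((3/4)*n + (3/4)*y ≥ 6 ∧ 2*r ≠ 1)) ∧ ((¬(3*y ≥ 18)) → ((3/4)*u ≥ 6 ∧ 2*u ≠ 1)); else branch requires (3/4)*u ≥ 6 ∧ 4*y ≠ 1.
Before the if: ((¬(r > n - 1)) → ((3*y ≥ 18 → ((3/4)*n + (3/4)*y ≥ 6 ∧ 2*r ≠ 1)) ∧ ((¬(3*y ≥ 18)) → ((3/4)*u ≥ 6 ∧ 2*u ≠ 1)))) ∧ (r > n - 1 → ((3/4)*u ≥ 6 ∧ 4*y ≠ 1))
Answer: WP = ((¬(r > n - 1)) → ((3*y ≥ 18 → ((3/4)*n + (3/4)*y ≥ 6 ∧ 2*r ≠ 1)) ∧ ((¬(3*y ≥ 18)) → ((3/4)*u ≥ 6 ∧ 2*u ≠ 1)))) ∧ (r > n - 1 → ((3/4)*u ≥ 6 ∧ 4*y ≠ 1))


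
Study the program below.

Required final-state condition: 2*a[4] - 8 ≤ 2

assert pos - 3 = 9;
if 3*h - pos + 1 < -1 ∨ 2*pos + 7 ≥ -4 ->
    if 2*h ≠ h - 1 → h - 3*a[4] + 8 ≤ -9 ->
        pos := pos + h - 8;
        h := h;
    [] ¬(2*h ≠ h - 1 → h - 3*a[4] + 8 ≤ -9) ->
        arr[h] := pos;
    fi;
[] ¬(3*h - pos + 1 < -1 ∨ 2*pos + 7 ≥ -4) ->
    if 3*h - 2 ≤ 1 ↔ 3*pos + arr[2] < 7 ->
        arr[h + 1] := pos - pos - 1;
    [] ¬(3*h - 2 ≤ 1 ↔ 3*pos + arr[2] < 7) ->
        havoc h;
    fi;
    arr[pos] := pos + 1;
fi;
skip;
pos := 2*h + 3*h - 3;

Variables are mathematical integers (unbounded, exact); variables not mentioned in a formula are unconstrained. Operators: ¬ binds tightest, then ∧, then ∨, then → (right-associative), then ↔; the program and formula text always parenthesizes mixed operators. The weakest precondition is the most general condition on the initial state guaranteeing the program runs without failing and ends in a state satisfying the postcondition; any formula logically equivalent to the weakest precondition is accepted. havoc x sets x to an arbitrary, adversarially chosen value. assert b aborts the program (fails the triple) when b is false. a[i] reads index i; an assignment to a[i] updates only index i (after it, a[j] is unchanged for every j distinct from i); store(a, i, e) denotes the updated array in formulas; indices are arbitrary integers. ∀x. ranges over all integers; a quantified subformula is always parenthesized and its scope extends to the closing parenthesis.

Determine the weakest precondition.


Working backward. After the program, the postcondition 2*a[4] - 8 ≤ 2 must hold; in canonical form it is 2*a[4] ≤ 10.
Before pos := 2*h + 3*h - 3: 2*a[4] ≤ 10
Before skip: 2*a[4] ≤ 10
Then branch requires ((h ≠ -1 → h ≤ 3*a[4] - 17) → 2*a[4] ≤ 10) ∧ ((¬(h ≠ -1 → h ≤ 3*a[4] - 17)) → 2*a[4] ≤ 10); else branch requires ((3*h ≤ 3 ↔ arr[2] + 3*pos < 7) → 2*a[4] ≤ 10) ∧ ((¬(3*h ≤ 3 ↔ arr[2] + 3*pos < 7)) → 2*a[4] ≤ 10).
Before the if: ((3*h < pos - 2 ∨ 2*pos ≥ -11) → (((h ≠ -1 → h ≤ 3*a[4] - 17) → 2*a[4] ≤ 10) ∧ ((¬(h ≠ -1 → h ≤ 3*a[4] - 17)) → 2*a[4] ≤ 10))) ∧ ((¬(3*h < pos - 2 ∨ 2*pos ≥ -11)) → (((3*h ≤ 3 ↔ arr[2] + 3*pos < 7) → 2*a[4] ≤ 10) ∧ ((¬(3*h ≤ 3 ↔ arr[2] + 3*pos < 7)) → 2*a[4] ≤ 10)))
Before assert pos - 3 = 9: pos = 12 ∧ ((3*h < pos - 2 ∨ 2*pos ≥ -11) → (((h ≠ -1 → h ≤ 3*a[4] - 17) → 2*a[4] ≤ 10) ∧ ((¬(h ≠ -1 → h ≤ 3*a[4] - 17)) → 2*a[4] ≤ 10))) ∧ ((¬(3*h < pos - 2 ∨ 2*pos ≥ -11)) → (((3*h ≤ 3 ↔ arr[2] + 3*pos < 7) → 2*a[4] ≤ 10) ∧ ((¬(3*h ≤ 3 ↔ arr[2] + 3*pos < 7)) → 2*a[4] ≤ 10)))
Answer: WP = pos = 12 ∧ ((3*h < pos - 2 ∨ 2*pos ≥ -11) → (((h ≠ -1 → h ≤ 3*a[4] - 17) → 2*a[4] ≤ 10) ∧ ((¬(h ≠ -1 → h ≤ 3*a[4] - 17)) → 2*a[4] ≤ 10))) ∧ ((¬(3*h < pos - 2 ∨ 2*pos ≥ -11)) → (((3*h ≤ 3 ↔ arr[2] + 3*pos < 7) → 2*a[4] ≤ 10) ∧ ((¬(3*h ≤ 3 ↔ arr[2] + 3*pos < 7)) → 2*a[4] ≤ 10)))
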